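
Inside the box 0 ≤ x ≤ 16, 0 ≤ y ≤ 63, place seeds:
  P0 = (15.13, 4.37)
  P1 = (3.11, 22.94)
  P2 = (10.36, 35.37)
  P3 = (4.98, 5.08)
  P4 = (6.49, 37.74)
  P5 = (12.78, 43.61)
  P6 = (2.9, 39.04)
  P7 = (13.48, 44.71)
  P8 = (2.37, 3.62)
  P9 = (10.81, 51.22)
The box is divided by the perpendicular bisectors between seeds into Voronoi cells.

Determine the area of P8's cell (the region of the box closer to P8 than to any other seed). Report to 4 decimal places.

Area of P8's cell: 33.3506

1. box [0,16]×[0,63]: [(0, 0) (16, 0) (16, 63) (0, 63)]
2. ⊥bis P8·P0 via (8.75,3.995): [(0, 0) (8.9848, 0) (5.2818, 63) (0, 63)]  |A|=449.3996
3. ⊥bis P8·P1 via (2.74,13.28): [(0, 13.3849) (0, 0) (8.9848, 0) (8.2166, 13.0702)]  |A|=113.7061
4. ⊥bis P8·P2 via (6.365,19.495): [(0, 13.3849) (0, 0) (8.9848, 0) (8.2166, 13.0702)]  |A|=113.7061
5. ⊥bis P8·P3 via (3.675,4.35): [(0, 10.9197) (0, 0) (6.1083, 0)]  |A|=33.3506
6. ⊥bis P8·P4 via (4.43,20.68): [(0, 10.9197) (0, 0) (6.1083, 0)]  |A|=33.3506
7. ⊥bis P8·P5 via (7.575,23.615): [(0, 10.9197) (0, 0) (6.1083, 0)]  |A|=33.3506
8. ⊥bis P8·P6 via (2.635,21.33): [(0, 10.9197) (0, 0) (6.1083, 0)]  |A|=33.3506
9. ⊥bis P8·P7 via (7.925,24.165): [(0, 10.9197) (0, 0) (6.1083, 0)]  |A|=33.3506
10. ⊥bis P8·P9 via (6.59,27.42): [(0, 10.9197) (0, 0) (6.1083, 0)]  |A|=33.3506
11. canonical 3-gon: [(0, 10.9197) (0, 0) (6.1083, 0)]
12. shoelace: 33.3506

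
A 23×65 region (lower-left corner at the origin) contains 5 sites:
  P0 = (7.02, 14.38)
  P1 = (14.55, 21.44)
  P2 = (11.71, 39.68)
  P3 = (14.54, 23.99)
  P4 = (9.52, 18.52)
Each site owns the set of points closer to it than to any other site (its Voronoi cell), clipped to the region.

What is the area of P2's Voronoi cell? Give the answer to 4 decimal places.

1. box [0,23]×[0,65]: [(0, 0) (23, 0) (23, 65) (0, 65)]
2. ⊥bis P2·P0 via (9.365,27.03): [(0, 28.766) (23, 24.5024) (23, 65) (0, 65)]  |A|=882.4129
3. ⊥bis P2·P1 via (13.13,30.56): [(0, 28.766) (0.7342, 28.6299) (23, 32.0968) (23, 65) (0, 65)]  |A|=797.8653
4. ⊥bis P2·P3 via (13.125,31.835): [(0, 29.4676) (23, 33.6162) (23, 65) (0, 65)]  |A|=769.5363
5. ⊥bis P2·P4 via (10.615,29.1): [(0, 30.1986) (2.5751, 29.9321) (23, 33.6162) (23, 65) (0, 65)]  |A|=768.5952
6. canonical 5-gon: [(0, 30.1986) (2.5751, 29.9321) (23, 33.6162) (23, 65) (0, 65)]
7. shoelace: 768.5952

Area of P2's cell: 768.5952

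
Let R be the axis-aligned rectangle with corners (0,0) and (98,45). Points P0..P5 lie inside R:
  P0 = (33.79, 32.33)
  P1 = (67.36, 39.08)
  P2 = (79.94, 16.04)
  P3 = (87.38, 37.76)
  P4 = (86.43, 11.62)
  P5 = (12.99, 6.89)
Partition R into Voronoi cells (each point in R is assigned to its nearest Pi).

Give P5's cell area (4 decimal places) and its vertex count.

1. box [0,98]×[0,45]: [(0, 0) (98, 0) (98, 45) (0, 45)]
2. ⊥bis P5·P0 via (23.39,19.61): [(0, 38.7339) (0, 0) (47.3745, 0)]  |A|=917.5003
3. ⊥bis P5·P1 via (40.175,22.985): [(0, 38.7339) (0, 0) (47.3745, 0)]  |A|=917.5003
4. ⊥bis P5·P2 via (46.465,11.465): [(0, 38.7339) (0, 0) (47.3745, 0)]  |A|=917.5003
5. ⊥bis P5·P3 via (50.185,22.325): [(0, 38.7339) (0, 0) (47.3745, 0)]  |A|=917.5003
6. ⊥bis P5·P4 via (49.71,9.255): [(0, 38.7339) (0, 0) (47.3745, 0)]  |A|=917.5003
7. canonical 3-gon: [(0, 38.7339) (0, 0) (47.3745, 0)]
8. shoelace: 917.5003

Area of P5's cell: 917.5003 (3 vertices)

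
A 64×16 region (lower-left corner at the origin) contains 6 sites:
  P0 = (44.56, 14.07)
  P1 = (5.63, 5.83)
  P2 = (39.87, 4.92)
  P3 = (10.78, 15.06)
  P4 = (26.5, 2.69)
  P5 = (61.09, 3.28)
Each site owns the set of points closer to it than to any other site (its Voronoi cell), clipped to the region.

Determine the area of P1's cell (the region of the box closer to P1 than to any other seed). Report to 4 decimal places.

Area of P1's cell: 168.2047

1. box [0,64]×[0,16]: [(0, 0) (64, 0) (64, 16) (0, 16)]
2. ⊥bis P1·P0 via (25.095,9.95): [(0, 0) (27.201, 0) (23.8144, 16) (0, 16)]  |A|=408.1239
3. ⊥bis P1·P2 via (22.75,5.375): [(0, 0) (22.6071, 0) (23.0324, 16) (0, 16)]  |A|=365.1162
4. ⊥bis P1·P3 via (8.205,10.445): [(0, 15.0231) (0, 0) (22.6071, 0) (22.6702, 2.3739)]  |A|=197.1224
5. ⊥bis P1·P4 via (16.065,4.26): [(16.3148, 5.9201) (0, 15.0231) (0, 0) (15.4241, 0)]  |A|=168.2047
6. ⊥bis P1·P5 via (33.36,4.555): [(16.3148, 5.9201) (0, 15.0231) (0, 0) (15.4241, 0)]  |A|=168.2047
7. canonical 4-gon: [(16.3148, 5.9201) (0, 15.0231) (0, 0) (15.4241, 0)]
8. shoelace: 168.2047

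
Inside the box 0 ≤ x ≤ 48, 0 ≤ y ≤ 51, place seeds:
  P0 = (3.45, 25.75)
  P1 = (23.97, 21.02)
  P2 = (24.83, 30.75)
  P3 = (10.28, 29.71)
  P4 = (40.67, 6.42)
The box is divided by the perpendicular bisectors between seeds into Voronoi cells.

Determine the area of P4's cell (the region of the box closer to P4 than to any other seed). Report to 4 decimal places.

1. box [0,48]×[0,51]: [(0, 0) (48, 0) (48, 51) (0, 51)]
2. ⊥bis P4·P0 via (22.06,16.085): [(13.7063, 0) (48, 0) (48, 51) (40.1929, 51)]  |A|=1073.569
3. ⊥bis P4·P1 via (32.32,13.72): [(20.3253, 0) (48, 0) (48, 31.6553)]  |A|=438.0265
4. ⊥bis P4·P2 via (32.75,18.585): [(41.6243, 24.3626) (20.3253, 0) (48, 0) (48, 28.5135)]  |A|=428.0108
5. ⊥bis P4·P3 via (25.475,18.065): [(41.6243, 24.3626) (20.3253, 0) (48, 0) (48, 28.5135)]  |A|=428.0108
6. canonical 4-gon: [(41.6243, 24.3626) (20.3253, 0) (48, 0) (48, 28.5135)]
7. shoelace: 428.0108

Area of P4's cell: 428.0108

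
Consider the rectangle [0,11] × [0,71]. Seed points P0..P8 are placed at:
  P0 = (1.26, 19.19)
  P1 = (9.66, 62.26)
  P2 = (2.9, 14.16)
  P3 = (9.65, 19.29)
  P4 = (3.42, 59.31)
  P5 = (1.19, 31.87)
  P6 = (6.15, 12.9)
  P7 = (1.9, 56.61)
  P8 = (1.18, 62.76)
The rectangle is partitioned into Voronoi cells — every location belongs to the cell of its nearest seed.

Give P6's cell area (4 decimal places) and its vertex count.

Area of P6's cell: 136.4043 (5 vertices)

1. box [0,11]×[0,71]: [(0, 0) (11, 0) (11, 71) (0, 71)]
2. ⊥bis P6·P0 via (3.705,16.045): [(0, 13.1646) (0, 0) (11, 0) (11, 21.7163)]  |A|=191.8452
3. ⊥bis P6·P1 via (7.905,37.58): [(0, 13.1646) (0, 0) (11, 0) (11, 21.7163)]  |A|=191.8452
4. ⊥bis P6·P2 via (4.525,13.53): [(6.2745, 18.0426) (0, 1.8584) (0, 0) (11, 0) (11, 21.7163)]  |A|=156.3747
5. ⊥bis P6·P3 via (7.9,16.095): [(5.9364, 17.1705) (0, 1.8584) (0, 0) (11, 0) (11, 14.397)]  |A|=136.4043
6. ⊥bis P6·P4 via (4.785,36.105): [(5.9364, 17.1705) (0, 1.8584) (0, 0) (11, 0) (11, 14.397)]  |A|=136.4043
7. ⊥bis P6·P5 via (3.67,22.385): [(5.9364, 17.1705) (0, 1.8584) (0, 0) (11, 0) (11, 14.397)]  |A|=136.4043
8. ⊥bis P6·P7 via (4.025,34.755): [(5.9364, 17.1705) (0, 1.8584) (0, 0) (11, 0) (11, 14.397)]  |A|=136.4043
9. ⊥bis P6·P8 via (3.665,37.83): [(5.9364, 17.1705) (0, 1.8584) (0, 0) (11, 0) (11, 14.397)]  |A|=136.4043
10. canonical 5-gon: [(5.9364, 17.1705) (0, 1.8584) (0, 0) (11, 0) (11, 14.397)]
11. shoelace: 136.4043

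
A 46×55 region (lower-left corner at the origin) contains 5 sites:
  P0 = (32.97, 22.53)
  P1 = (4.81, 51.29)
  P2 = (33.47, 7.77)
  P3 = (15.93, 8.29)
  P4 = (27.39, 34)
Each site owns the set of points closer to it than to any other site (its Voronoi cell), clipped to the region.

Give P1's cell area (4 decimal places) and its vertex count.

Area of P1's cell: 412.2319 (4 vertices)

1. box [0,46]×[0,55]: [(0, 0) (46, 0) (46, 55) (0, 55)]
2. ⊥bis P1·P0 via (18.89,36.91): [(0, 18.4141) (37.3654, 55) (0, 55)]  |A|=683.5243
3. ⊥bis P1·P2 via (19.14,29.53): [(0, 18.4141) (37.3654, 55) (0, 55)]  |A|=683.5243
4. ⊥bis P1·P3 via (10.37,29.79): [(0, 27.1083) (12.0663, 30.2287) (37.3654, 55) (0, 55)]  |A|=631.071
5. ⊥bis P1·P4 via (16.1,42.645): [(0, 27.1083) (5.241, 28.4636) (25.5605, 55) (0, 55)]  |A|=412.2319
6. canonical 4-gon: [(0, 27.1083) (5.241, 28.4636) (25.5605, 55) (0, 55)]
7. shoelace: 412.2319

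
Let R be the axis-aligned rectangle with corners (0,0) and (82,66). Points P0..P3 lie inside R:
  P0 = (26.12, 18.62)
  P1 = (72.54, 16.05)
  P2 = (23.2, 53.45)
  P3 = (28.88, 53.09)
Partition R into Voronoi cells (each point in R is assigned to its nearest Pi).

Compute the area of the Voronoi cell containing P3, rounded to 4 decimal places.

Area of P3's cell: 1188.3581

1. box [0,82]×[0,66]: [(0, 0) (82, 0) (82, 66) (0, 66)]
2. ⊥bis P3·P0 via (27.5,35.855): [(0, 38.0569) (82, 31.4912) (82, 66) (0, 66)]  |A|=2560.5271
3. ⊥bis P3·P1 via (50.71,34.57): [(0, 38.0569) (50.2545, 34.0331) (77.3744, 66) (0, 66)]  |A|=1938.8438
4. ⊥bis P3·P2 via (26.04,53.27): [(24.9492, 36.0592) (50.2545, 34.0331) (77.3744, 66) (26.8468, 66)]  |A|=1188.3581
5. canonical 4-gon: [(24.9492, 36.0592) (50.2545, 34.0331) (77.3744, 66) (26.8468, 66)]
6. shoelace: 1188.3581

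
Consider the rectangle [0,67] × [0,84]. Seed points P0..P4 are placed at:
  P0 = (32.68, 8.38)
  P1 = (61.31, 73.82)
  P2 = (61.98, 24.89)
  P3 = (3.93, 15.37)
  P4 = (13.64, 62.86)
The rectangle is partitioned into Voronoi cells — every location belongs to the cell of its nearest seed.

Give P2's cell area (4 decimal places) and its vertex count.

Area of P2's cell: 1127.2422 (5 vertices)

1. box [0,67]×[0,84]: [(0, 0) (67, 0) (67, 84) (0, 84)]
2. ⊥bis P2·P0 via (47.33,16.635): [(56.7035, 0) (67, 0) (67, 84) (9.3711, 84)]  |A|=2852.8669
3. ⊥bis P2·P1 via (61.645,49.355): [(29.1437, 48.91) (56.7035, 0) (67, 0) (67, 49.4283)]  |A|=1187.388
4. ⊥bis P2·P3 via (32.955,20.13): [(29.1437, 48.91) (56.7035, 0) (67, 0) (67, 49.4283)]  |A|=1187.388
5. ⊥bis P2·P4 via (37.81,43.875): [(41.9021, 49.0847) (34.4157, 39.5537) (56.7035, 0) (67, 0) (67, 49.4283)]  |A|=1127.2422
6. canonical 5-gon: [(41.9021, 49.0847) (34.4157, 39.5537) (56.7035, 0) (67, 0) (67, 49.4283)]
7. shoelace: 1127.2422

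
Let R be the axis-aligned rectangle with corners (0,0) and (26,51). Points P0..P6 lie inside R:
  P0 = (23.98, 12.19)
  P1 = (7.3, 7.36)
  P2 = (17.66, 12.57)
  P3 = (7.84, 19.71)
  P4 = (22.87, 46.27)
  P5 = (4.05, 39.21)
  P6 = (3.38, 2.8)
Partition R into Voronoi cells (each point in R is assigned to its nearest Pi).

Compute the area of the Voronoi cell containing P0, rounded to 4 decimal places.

Area of P0's cell: 147.4761

1. box [0,26]×[0,51]: [(0, 0) (26, 0) (26, 51) (0, 51)]
2. ⊥bis P0·P1 via (15.64,9.775): [(18.4705, 0) (26, 0) (26, 51) (3.7025, 51)]  |A|=760.5866
3. ⊥bis P0·P2 via (20.82,12.38): [(20.0756, 0) (26, 0) (26, 51) (23.1421, 51)]  |A|=223.9481
4. ⊥bis P0·P3 via (15.91,15.95): [(21.794, 28.5786) (20.0756, 0) (26, 0) (26, 37.6059)]  |A|=163.741
5. ⊥bis P0·P4 via (23.425,29.23): [(22.077, 29.1861) (21.794, 28.5786) (20.0756, 0) (26, 0) (26, 29.3139)]  |A|=147.4761
6. ⊥bis P0·P5 via (14.015,25.7): [(22.077, 29.1861) (21.794, 28.5786) (20.0756, 0) (26, 0) (26, 29.3139)]  |A|=147.4761
7. ⊥bis P0·P6 via (13.68,7.495): [(22.077, 29.1861) (21.794, 28.5786) (20.0756, 0) (26, 0) (26, 29.3139)]  |A|=147.4761
8. canonical 5-gon: [(22.077, 29.1861) (21.794, 28.5786) (20.0756, 0) (26, 0) (26, 29.3139)]
9. shoelace: 147.4761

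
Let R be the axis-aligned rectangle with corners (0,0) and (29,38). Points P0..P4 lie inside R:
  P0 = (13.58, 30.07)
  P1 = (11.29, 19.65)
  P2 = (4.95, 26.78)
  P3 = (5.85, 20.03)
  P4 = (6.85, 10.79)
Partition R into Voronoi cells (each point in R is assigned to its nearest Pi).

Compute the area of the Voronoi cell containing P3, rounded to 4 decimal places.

Area of P3's cell: 69.1012

1. box [0,29]×[0,38]: [(0, 0) (29, 0) (29, 38) (0, 38)]
2. ⊥bis P3·P0 via (9.715,25.05): [(0, 32.5298) (0, 0) (29, 0) (29, 10.2021)]  |A|=619.612
3. ⊥bis P3·P1 via (8.57,19.84): [(8.9738, 25.6207) (0, 32.5298) (0, 0) (7.1841, 0)]  |A|=237.9887
4. ⊥bis P3·P2 via (5.4,23.405): [(8.8512, 23.8652) (0, 22.685) (0, 0) (7.1841, 0)]  |A|=186.1194
5. ⊥bis P3·P4 via (6.35,15.41): [(8.2751, 15.6183) (8.8512, 23.8652) (0, 22.685) (0, 14.7228)]  |A|=69.1012
6. canonical 4-gon: [(8.2751, 15.6183) (8.8512, 23.8652) (0, 22.685) (0, 14.7228)]
7. shoelace: 69.1012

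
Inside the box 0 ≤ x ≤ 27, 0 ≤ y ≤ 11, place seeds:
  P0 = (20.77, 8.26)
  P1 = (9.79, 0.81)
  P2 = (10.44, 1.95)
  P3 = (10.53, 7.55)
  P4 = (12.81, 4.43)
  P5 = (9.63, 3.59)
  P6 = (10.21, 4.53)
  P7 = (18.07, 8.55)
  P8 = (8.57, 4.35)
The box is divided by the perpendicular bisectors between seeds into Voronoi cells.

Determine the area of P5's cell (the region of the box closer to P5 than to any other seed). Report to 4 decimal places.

Area of P5's cell: 3.4008

1. box [0,27]×[0,11]: [(0, 0) (27, 0) (27, 11) (0, 11)]
2. ⊥bis P5·P0 via (15.2,5.925): [(0, 0) (17.6838, 0) (13.0725, 11) (0, 11)]  |A|=169.1598
3. ⊥bis P5·P1 via (9.71,2.2): [(0, 1.6412) (16.5954, 2.5963) (13.0725, 11) (0, 11)]  |A|=132.5859
4. ⊥bis P5·P2 via (10.035,2.77): [(0, 1.6412) (8.7716, 2.146) (15.4098, 5.4246) (13.0725, 11) (0, 11)]  |A|=121.2547
5. ⊥bis P5·P3 via (10.08,5.57): [(0, 7.8609) (0, 1.6412) (8.7716, 2.146) (13.9317, 4.6946)]  |A|=53.2012
6. ⊥bis P5·P4 via (11.22,4.01): [(10.8544, 5.394) (0, 7.8609) (0, 1.6412) (8.7716, 2.146) (11.373, 3.4308)]  |A|=50.3619
7. ⊥bis P5·P6 via (9.92,4.06): [(5.9524, 6.5081) (0, 7.8609) (0, 1.6412) (8.7716, 2.146) (11.1323, 3.312)]  |A|=45.1466
8. ⊥bis P5·P7 via (13.85,6.07): [(5.9524, 6.5081) (0, 7.8609) (0, 1.6412) (8.7716, 2.146) (11.1323, 3.312)]  |A|=45.1466
9. ⊥bis P5·P8 via (9.1,3.97): [(9.3962, 4.3832) (7.7501, 2.0872) (8.7716, 2.146) (11.1323, 3.312)]  |A|=3.4008
10. canonical 4-gon: [(9.3962, 4.3832) (7.7501, 2.0872) (8.7716, 2.146) (11.1323, 3.312)]
11. shoelace: 3.4008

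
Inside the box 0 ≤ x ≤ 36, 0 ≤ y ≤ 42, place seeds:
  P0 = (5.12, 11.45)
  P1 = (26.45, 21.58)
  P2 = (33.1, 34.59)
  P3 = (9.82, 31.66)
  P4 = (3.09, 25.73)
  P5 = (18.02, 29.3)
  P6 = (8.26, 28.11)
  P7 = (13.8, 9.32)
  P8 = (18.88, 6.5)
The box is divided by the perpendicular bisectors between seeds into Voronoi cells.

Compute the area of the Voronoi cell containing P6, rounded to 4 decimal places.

Area of P6's cell: 76.1014

1. box [0,36]×[0,42]: [(0, 0) (36, 0) (36, 42) (0, 42)]
2. ⊥bis P6·P0 via (6.69,19.78): [(0, 21.0409) (36, 14.2558) (36, 42) (0, 42)]  |A|=876.6596
3. ⊥bis P6·P1 via (17.355,24.845): [(0, 21.0409) (14.9761, 18.2183) (23.5134, 42) (0, 42)]  |A|=436.5377
4. ⊥bis P6·P2 via (20.68,31.35): [(0, 21.0409) (14.9761, 18.2183) (20.2634, 32.9468) (17.9017, 42) (0, 42)]  |A|=411.1357
5. ⊥bis P6·P3 via (9.04,29.885): [(0, 33.8575) (0, 21.0409) (14.9761, 18.2183) (17.7848, 26.0422)]  |A|=176.5203
6. ⊥bis P6·P4 via (5.675,26.92): [(3.1106, 32.4906) (9.1777, 19.3111) (14.9761, 18.2183) (17.7848, 26.0422)]  |A|=101.3553
7. ⊥bis P6·P5 via (13.14,28.705): [(13.2201, 28.0481) (3.1106, 32.4906) (9.1777, 19.3111) (14.4055, 18.3258)]  |A|=77.9713
8. ⊥bis P6·P7 via (11.03,18.715): [(14.2426, 19.6622) (13.2201, 28.0481) (3.1106, 32.4906) (9.1777, 19.3111) (11.5411, 18.8657)]  |A|=76.1014
9. ⊥bis P6·P8 via (13.57,17.305): [(14.2426, 19.6622) (13.2201, 28.0481) (3.1106, 32.4906) (9.1777, 19.3111) (11.5411, 18.8657)]  |A|=76.1014
10. canonical 5-gon: [(14.2426, 19.6622) (13.2201, 28.0481) (3.1106, 32.4906) (9.1777, 19.3111) (11.5411, 18.8657)]
11. shoelace: 76.1014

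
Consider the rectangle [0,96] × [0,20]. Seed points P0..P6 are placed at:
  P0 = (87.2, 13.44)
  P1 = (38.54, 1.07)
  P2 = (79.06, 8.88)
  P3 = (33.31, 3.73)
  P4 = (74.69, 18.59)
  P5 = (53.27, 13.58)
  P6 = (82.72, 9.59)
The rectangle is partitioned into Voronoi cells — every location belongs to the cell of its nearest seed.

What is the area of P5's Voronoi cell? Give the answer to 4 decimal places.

1. box [0,96]×[0,20]: [(0, 0) (96, 0) (96, 20) (0, 20)]
2. ⊥bis P5·P0 via (70.235,13.51): [(0, 0) (70.1793, 0) (70.2618, 20) (0, 20)]  |A|=1404.4103
3. ⊥bis P5·P1 via (45.905,7.325): [(52.126, 0) (70.1793, 0) (70.2618, 20) (35.1403, 20)]  |A|=531.7472
4. ⊥bis P5·P2 via (66.165,11.23): [(52.126, 0) (64.1184, 0) (67.7633, 20) (35.1403, 20)]  |A|=446.1537
5. ⊥bis P5·P3 via (43.29,8.655): [(41.2297, 12.83) (52.126, 0) (64.1184, 0) (67.7633, 20) (37.6914, 20)]  |A|=437.008
6. ⊥bis P5·P4 via (63.98,16.085): [(41.2297, 12.83) (52.126, 0) (64.1184, 0) (65.7054, 8.7081) (63.0643, 20) (37.6914, 20)]  |A|=410.4779
7. ⊥bis P5·P6 via (67.995,11.585): [(41.2297, 12.83) (52.126, 0) (64.1184, 0) (65.7054, 8.7081) (63.0643, 20) (37.6914, 20)]  |A|=410.4779
8. canonical 6-gon: [(41.2297, 12.83) (52.126, 0) (64.1184, 0) (65.7054, 8.7081) (63.0643, 20) (37.6914, 20)]
9. shoelace: 410.4779

Area of P5's cell: 410.4779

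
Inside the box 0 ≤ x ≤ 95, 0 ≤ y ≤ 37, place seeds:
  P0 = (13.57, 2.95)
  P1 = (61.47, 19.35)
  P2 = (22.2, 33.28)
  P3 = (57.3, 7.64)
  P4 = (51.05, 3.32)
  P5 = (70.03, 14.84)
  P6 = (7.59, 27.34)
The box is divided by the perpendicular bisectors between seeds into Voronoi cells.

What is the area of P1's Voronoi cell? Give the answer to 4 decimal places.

1. box [0,95]×[0,37]: [(0, 0) (95, 0) (95, 37) (0, 37)]
2. ⊥bis P1·P0 via (37.52,11.15): [(41.3375, 0) (95, 0) (95, 37) (28.6695, 37)]  |A|=2219.8702
3. ⊥bis P1·P2 via (41.835,26.315): [(36.9972, 12.6769) (41.3375, 0) (95, 0) (95, 37) (45.6252, 37)]  |A|=2013.6618
4. ⊥bis P1·P3 via (59.385,13.495): [(39.7657, 20.4815) (95, 0.8123) (95, 37) (45.6252, 37)]  |A|=1407.1986
5. ⊥bis P1·P4 via (56.26,11.335): [(40.2198, 21.7616) (45.1251, 18.573) (95, 0.8123) (95, 37) (45.6252, 37)]  |A|=1403.3351
6. ⊥bis P1·P5 via (65.75,17.095): [(40.2198, 21.7616) (45.1251, 18.573) (63.1474, 12.1552) (76.2373, 37) (45.6252, 37)]  |A|=593.9208
7. ⊥bis P1·P6 via (34.53,23.345): [(40.2198, 21.7616) (45.1251, 18.573) (63.1474, 12.1552) (76.2373, 37) (45.6252, 37)]  |A|=593.9208
8. canonical 5-gon: [(40.2198, 21.7616) (45.1251, 18.573) (63.1474, 12.1552) (76.2373, 37) (45.6252, 37)]
9. shoelace: 593.9208

Area of P1's cell: 593.9208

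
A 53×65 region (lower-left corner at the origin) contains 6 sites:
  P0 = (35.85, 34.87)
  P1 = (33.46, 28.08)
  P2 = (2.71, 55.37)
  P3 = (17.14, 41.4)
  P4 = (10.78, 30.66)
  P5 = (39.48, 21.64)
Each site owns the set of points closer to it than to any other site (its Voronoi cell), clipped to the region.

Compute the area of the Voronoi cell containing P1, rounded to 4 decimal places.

1. box [0,53]×[0,65]: [(0, 0) (53, 0) (53, 65) (0, 65)]
2. ⊥bis P1·P0 via (34.655,31.475): [(0, 43.6732) (0, 0) (53, 0) (53, 25.0178)]  |A|=1820.3096
3. ⊥bis P1·P2 via (18.085,41.725): [(15.0977, 38.3589) (0, 21.3471) (0, 0) (53, 0) (53, 25.0178)]  |A|=1651.7734
4. ⊥bis P1·P3 via (25.3,34.74): [(25.3177, 34.7616) (0, 3.7418) (0, 0) (53, 0) (53, 25.0178)]  |A|=1314.8255
5. ⊥bis P1·P4 via (22.12,29.37): [(25.3177, 34.7616) (22.3148, 31.0825) (18.779, 0) (53, 0) (53, 25.0178)]  |A|=981.2284
6. ⊥bis P1·P5 via (36.47,24.86): [(41.1143, 29.2014) (25.3177, 34.7616) (22.3148, 31.0825) (19.8384, 9.3131)]  |A|=244.3635
7. canonical 4-gon: [(41.1143, 29.2014) (25.3177, 34.7616) (22.3148, 31.0825) (19.8384, 9.3131)]
8. shoelace: 244.3635

Area of P1's cell: 244.3635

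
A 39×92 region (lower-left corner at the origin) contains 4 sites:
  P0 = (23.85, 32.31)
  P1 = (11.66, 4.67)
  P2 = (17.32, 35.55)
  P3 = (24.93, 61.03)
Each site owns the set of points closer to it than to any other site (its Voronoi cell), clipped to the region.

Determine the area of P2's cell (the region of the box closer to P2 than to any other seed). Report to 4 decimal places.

Area of P2's cell: 625.6698

1. box [0,39]×[0,92]: [(0, 0) (39, 0) (39, 92) (0, 92)]
2. ⊥bis P2·P0 via (20.585,33.93): [(0, 0) (3.7499, 0) (39, 71.0442) (39, 92) (0, 92)]  |A|=2335.8428
3. ⊥bis P2·P1 via (14.49,20.11): [(0, 22.7659) (13.7914, 20.238) (39, 71.0442) (39, 92) (0, 92)]  |A|=2140.9104
4. ⊥bis P2·P3 via (21.125,48.29): [(0, 54.5993) (0, 22.7659) (13.7914, 20.238) (26.8601, 46.5771)]  |A|=625.6698
5. canonical 4-gon: [(0, 54.5993) (0, 22.7659) (13.7914, 20.238) (26.8601, 46.5771)]
6. shoelace: 625.6698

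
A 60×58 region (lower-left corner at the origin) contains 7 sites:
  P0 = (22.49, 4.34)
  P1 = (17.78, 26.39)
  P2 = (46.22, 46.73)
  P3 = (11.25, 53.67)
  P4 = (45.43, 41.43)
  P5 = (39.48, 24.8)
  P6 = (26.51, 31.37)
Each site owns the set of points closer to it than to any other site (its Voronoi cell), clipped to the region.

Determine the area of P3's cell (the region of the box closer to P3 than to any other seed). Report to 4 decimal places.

1. box [0,60]×[0,58]: [(0, 0) (60, 0) (60, 58) (0, 58)]
2. ⊥bis P3·P0 via (16.87,29.005): [(0, 25.1611) (60, 38.8323) (60, 58) (0, 58)]  |A|=1560.1972
3. ⊥bis P3·P1 via (14.515,40.03): [(0, 36.5556) (60, 50.9177) (60, 58) (0, 58)]  |A|=855.8018
4. ⊥bis P3·P2 via (28.735,50.2): [(0, 36.5556) (27.3252, 43.0964) (30.283, 58) (0, 58)]  |A|=518.6502
5. ⊥bis P3·P4 via (28.34,47.55): [(0, 36.5556) (26.6908, 42.9445) (28.0464, 46.73) (30.283, 58) (0, 58)]  |A|=517.5522
6. ⊥bis P3·P5 via (25.365,39.235): [(0, 36.5556) (26.6908, 42.9445) (28.0464, 46.73) (30.283, 58) (0, 58)]  |A|=517.5522
7. ⊥bis P3·P6 via (18.88,42.52): [(0, 36.5556) (15.632, 40.2974) (28.52, 49.1167) (30.283, 58) (0, 58)]  |A|=485.1237
8. canonical 5-gon: [(0, 36.5556) (15.632, 40.2974) (28.52, 49.1167) (30.283, 58) (0, 58)]
9. shoelace: 485.1237

Area of P3's cell: 485.1237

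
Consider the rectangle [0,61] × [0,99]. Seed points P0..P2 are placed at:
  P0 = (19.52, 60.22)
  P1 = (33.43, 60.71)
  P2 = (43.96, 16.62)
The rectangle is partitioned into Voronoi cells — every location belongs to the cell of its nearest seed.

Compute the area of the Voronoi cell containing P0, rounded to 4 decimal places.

1. box [0,61]×[0,99]: [(0, 0) (61, 0) (61, 99) (0, 99)]
2. ⊥bis P0·P1 via (26.475,60.465): [(0, 0) (28.605, 0) (25.1175, 99) (0, 99)]  |A|=2659.2646
3. ⊥bis P0·P2 via (31.74,38.42): [(0, 20.6281) (27.3385, 35.9527) (25.1175, 99) (0, 99)]  |A|=1863.0804
4. canonical 4-gon: [(0, 20.6281) (27.3385, 35.9527) (25.1175, 99) (0, 99)]
5. shoelace: 1863.0804

Area of P0's cell: 1863.0804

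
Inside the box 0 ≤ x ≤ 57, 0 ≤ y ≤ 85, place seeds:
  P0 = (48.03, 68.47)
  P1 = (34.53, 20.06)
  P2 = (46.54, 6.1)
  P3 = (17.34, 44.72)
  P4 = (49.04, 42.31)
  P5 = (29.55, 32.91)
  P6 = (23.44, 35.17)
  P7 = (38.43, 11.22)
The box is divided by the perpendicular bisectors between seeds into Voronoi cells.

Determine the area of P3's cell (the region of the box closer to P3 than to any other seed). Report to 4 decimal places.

1. box [0,57]×[0,85]: [(0, 0) (57, 0) (57, 85) (0, 85)]
2. ⊥bis P3·P0 via (32.685,56.595): [(0, 0) (57, 0) (57, 25.1749) (10.7033, 85) (0, 85)]  |A|=3460.1473
3. ⊥bis P3·P1 via (25.935,32.39): [(0, 14.3112) (42.4873, 43.9283) (10.7033, 85) (0, 85)]  |A|=1721.4902
4. ⊥bis P3·P2 via (31.94,25.41): [(0, 14.3112) (42.4873, 43.9283) (10.7033, 85) (0, 85)]  |A|=1721.4902
5. ⊥bis P3·P4 via (33.19,43.515): [(0, 14.3112) (32.7029, 37.1078) (34.0503, 54.8308) (10.7033, 85) (0, 85)]  |A|=1639.3802
6. ⊥bis P3·P5 via (23.445,38.815): [(0, 14.5759) (33.6335, 49.3486) (34.0503, 54.8308) (10.7033, 85) (0, 85)]  |A|=1445.381
7. ⊥bis P3·P6 via (20.39,39.945): [(0, 26.921) (31.2434, 46.8776) (33.6335, 49.3486) (34.0503, 54.8308) (10.7033, 85) (0, 85)]  |A|=1252.5295
8. ⊥bis P3·P7 via (27.885,27.97): [(0, 26.921) (31.2434, 46.8776) (33.6335, 49.3486) (34.0503, 54.8308) (10.7033, 85) (0, 85)]  |A|=1252.5295
9. canonical 6-gon: [(0, 26.921) (31.2434, 46.8776) (33.6335, 49.3486) (34.0503, 54.8308) (10.7033, 85) (0, 85)]
10. shoelace: 1252.5295

Area of P3's cell: 1252.5295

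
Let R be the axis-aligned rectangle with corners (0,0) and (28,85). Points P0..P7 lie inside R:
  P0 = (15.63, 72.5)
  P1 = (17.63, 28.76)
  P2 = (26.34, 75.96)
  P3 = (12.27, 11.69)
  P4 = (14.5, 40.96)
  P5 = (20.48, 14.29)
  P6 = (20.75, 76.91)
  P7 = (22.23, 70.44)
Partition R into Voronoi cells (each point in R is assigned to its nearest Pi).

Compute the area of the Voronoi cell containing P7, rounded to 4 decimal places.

1. box [0,28]×[0,85]: [(0, 0) (28, 0) (28, 85) (0, 85)]
2. ⊥bis P7·P0 via (18.93,71.47): [(0, 10.8205) (0, 0) (28, 0) (28, 85) (23.153, 85)]  |A|=1521.2608
3. ⊥bis P7·P1 via (19.93,49.6): [(12.3645, 50.435) (28, 48.7094) (28, 85) (23.153, 85)]  |A|=367.4792
4. ⊥bis P7·P2 via (24.285,73.2): [(20.3779, 76.1091) (12.3645, 50.435) (28, 48.7094) (28, 70.4339)]  |A|=290.4204
5. ⊥bis P7·P3 via (17.25,41.065): [(20.3779, 76.1091) (12.3645, 50.435) (28, 48.7094) (28, 70.4339)]  |A|=290.4204
6. ⊥bis P7·P4 via (18.365,55.7): [(20.3779, 76.1091) (14.3375, 56.7561) (28, 53.1736) (28, 70.4339)]  |A|=208.805
7. ⊥bis P7·P5 via (21.355,42.365): [(20.3779, 76.1091) (14.3375, 56.7561) (28, 53.1736) (28, 70.4339)]  |A|=208.805
8. ⊥bis P7·P6 via (21.49,73.675): [(23.1401, 74.0525) (19.4743, 73.2139) (14.3375, 56.7561) (28, 53.1736) (28, 70.4339)]  |A|=203.8774
9. canonical 5-gon: [(23.1401, 74.0525) (19.4743, 73.2139) (14.3375, 56.7561) (28, 53.1736) (28, 70.4339)]
10. shoelace: 203.8774

Area of P7's cell: 203.8774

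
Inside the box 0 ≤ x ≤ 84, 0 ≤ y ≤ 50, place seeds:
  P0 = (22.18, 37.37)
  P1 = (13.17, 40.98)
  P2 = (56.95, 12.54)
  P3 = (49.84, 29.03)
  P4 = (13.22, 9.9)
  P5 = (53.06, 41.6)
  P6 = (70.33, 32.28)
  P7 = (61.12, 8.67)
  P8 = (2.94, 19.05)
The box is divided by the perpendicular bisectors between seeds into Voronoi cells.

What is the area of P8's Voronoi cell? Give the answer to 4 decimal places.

1. box [0,84]×[0,50]: [(0, 0) (84, 0) (84, 50) (0, 50)]
2. ⊥bis P8·P0 via (12.56,28.21): [(0, 41.4007) (0, 0) (39.4211, 0)]  |A|=816.031
3. ⊥bis P8·P1 via (8.055,30.015): [(13.068, 27.6765) (0, 33.7725) (0, 0) (39.4211, 0)]  |A|=766.1884
4. ⊥bis P8·P2 via (29.945,15.795): [(29.3199, 10.6085) (13.068, 27.6765) (0, 33.7725) (0, 0) (28.0412, 0)]  |A|=705.8266
5. ⊥bis P8·P3 via (26.39,24.04): [(29.2939, 10.3933) (29.2275, 10.7055) (13.068, 27.6765) (0, 33.7725) (0, 0) (28.0412, 0)]  |A|=705.8154
6. ⊥bis P8·P4 via (8.08,14.475): [(16.5632, 24.0058) (13.068, 27.6765) (0, 33.7725) (0, 5.3971)]  |A|=248.3241
7. ⊥bis P8·P5 via (28,30.325): [(16.5632, 24.0058) (13.068, 27.6765) (0, 33.7725) (0, 5.3971)]  |A|=248.3241
8. ⊥bis P8·P6 via (36.635,25.665): [(16.5632, 24.0058) (13.068, 27.6765) (0, 33.7725) (0, 5.3971)]  |A|=248.3241
9. ⊥bis P8·P7 via (32.03,13.86): [(16.5632, 24.0058) (13.068, 27.6765) (0, 33.7725) (0, 5.3971)]  |A|=248.3241
10. canonical 4-gon: [(16.5632, 24.0058) (13.068, 27.6765) (0, 33.7725) (0, 5.3971)]
11. shoelace: 248.3241

Area of P8's cell: 248.3241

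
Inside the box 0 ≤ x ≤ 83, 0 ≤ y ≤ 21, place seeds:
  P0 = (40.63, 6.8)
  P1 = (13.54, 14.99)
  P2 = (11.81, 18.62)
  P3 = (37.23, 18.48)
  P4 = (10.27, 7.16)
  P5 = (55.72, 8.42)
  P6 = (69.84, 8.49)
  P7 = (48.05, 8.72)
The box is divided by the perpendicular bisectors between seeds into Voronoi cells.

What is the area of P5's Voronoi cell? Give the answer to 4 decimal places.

Area of P5's cell: 226.9968

1. box [0,83]×[0,21]: [(0, 0) (83, 0) (83, 21) (0, 21)]
2. ⊥bis P5·P0 via (48.175,7.61): [(48.992, 0) (83, 0) (83, 21) (46.7375, 21)]  |A|=737.8404
3. ⊥bis P5·P1 via (34.63,11.705): [(48.992, 0) (83, 0) (83, 21) (46.7375, 21)]  |A|=737.8404
4. ⊥bis P5·P2 via (33.765,13.52): [(48.992, 0) (83, 0) (83, 21) (46.7375, 21)]  |A|=737.8404
5. ⊥bis P5·P3 via (46.475,13.45): [(47.3712, 15.0972) (48.992, 0) (83, 0) (83, 21) (50.5828, 21)]  |A|=726.4915
6. ⊥bis P5·P4 via (32.995,7.79): [(47.3712, 15.0972) (48.992, 0) (83, 0) (83, 21) (50.5828, 21)]  |A|=726.4915
7. ⊥bis P5·P6 via (62.78,8.455): [(47.3712, 15.0972) (48.992, 0) (62.8219, 0) (62.7178, 21) (50.5828, 21)]  |A|=301.6586
8. ⊥bis P5·P7 via (51.885,8.57): [(51.5498, 0) (62.8219, 0) (62.7178, 21) (52.3712, 21)]  |A|=226.9968
9. canonical 4-gon: [(51.5498, 0) (62.8219, 0) (62.7178, 21) (52.3712, 21)]
10. shoelace: 226.9968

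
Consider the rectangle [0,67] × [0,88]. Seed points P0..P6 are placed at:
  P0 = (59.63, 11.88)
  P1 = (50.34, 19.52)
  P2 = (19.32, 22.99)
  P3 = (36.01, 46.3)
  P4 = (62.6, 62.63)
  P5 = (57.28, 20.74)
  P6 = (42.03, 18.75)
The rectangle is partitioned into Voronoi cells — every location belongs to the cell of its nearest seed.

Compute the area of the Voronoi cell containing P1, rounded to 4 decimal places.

1. box [0,67]×[0,88]: [(0, 0) (67, 0) (67, 88) (0, 88)]
2. ⊥bis P1·P0 via (54.985,15.7): [(0, 0) (42.0735, 0) (67, 30.3099) (67, 88) (0, 88)]  |A|=5518.2403
3. ⊥bis P1·P2 via (34.83,21.255): [(32.4523, 0) (42.0735, 0) (67, 30.3099) (67, 88) (42.2963, 88)]  |A|=2229.2992
4. ⊥bis P1·P3 via (43.175,32.91): [(35.6855, 28.9023) (32.4523, 0) (42.0735, 0) (67, 30.3099) (67, 45.6588)]  |A|=836.3862
5. ⊥bis P1·P4 via (56.47,41.075): [(57.7523, 40.7103) (35.6855, 28.9023) (32.4523, 0) (42.0735, 0) (67, 30.3099) (67, 38.0804)]  |A|=801.3449
6. ⊥bis P1·P5 via (53.81,20.13): [(50.8421, 37.0127) (35.6855, 28.9023) (32.4523, 0) (42.0735, 0) (54.6585, 15.303)]  |A|=549.7831
7. ⊥bis P1·P6 via (46.185,19.135): [(50.8421, 37.0127) (44.8267, 33.7938) (47.3622, 6.4309) (54.6585, 15.303)]  |A|=182.5115
8. canonical 4-gon: [(50.8421, 37.0127) (44.8267, 33.7938) (47.3622, 6.4309) (54.6585, 15.303)]
9. shoelace: 182.5115

Area of P1's cell: 182.5115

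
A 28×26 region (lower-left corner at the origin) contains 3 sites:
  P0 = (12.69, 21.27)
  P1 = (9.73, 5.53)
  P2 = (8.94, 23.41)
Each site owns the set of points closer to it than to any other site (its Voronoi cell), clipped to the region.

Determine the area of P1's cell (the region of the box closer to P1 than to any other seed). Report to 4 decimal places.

Area of P1's cell: 355.9790

1. box [0,28]×[0,26]: [(0, 0) (28, 0) (28, 26) (0, 26)]
2. ⊥bis P1·P0 via (11.21,13.4): [(0, 15.5081) (0, 0) (28, 0) (28, 10.2425)]  |A|=360.5091
3. ⊥bis P1·P2 via (9.335,14.47): [(6.246, 14.3335) (0, 14.0575) (0, 0) (28, 0) (28, 10.2425)]  |A|=355.979
4. canonical 5-gon: [(6.246, 14.3335) (0, 14.0575) (0, 0) (28, 0) (28, 10.2425)]
5. shoelace: 355.979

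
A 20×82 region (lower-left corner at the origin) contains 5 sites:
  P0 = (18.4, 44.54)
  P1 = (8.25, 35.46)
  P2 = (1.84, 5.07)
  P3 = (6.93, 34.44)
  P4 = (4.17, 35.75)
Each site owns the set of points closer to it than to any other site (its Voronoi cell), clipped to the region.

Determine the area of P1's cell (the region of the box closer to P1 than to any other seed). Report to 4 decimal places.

1. box [0,20]×[0,82]: [(0, 0) (20, 0) (20, 82) (0, 82)]
2. ⊥bis P1·P0 via (13.325,40): [(0, 54.8952) (0, 0) (20, 0) (20, 32.5384)]  |A|=874.3365
3. ⊥bis P1·P2 via (5.045,20.265): [(0, 54.8952) (0, 21.3291) (20, 17.1106) (20, 32.5384)]  |A|=489.9391
4. ⊥bis P1·P3 via (7.59,34.95): [(0, 54.8952) (0, 44.7724) (20, 18.89) (20, 32.5384)]  |A|=237.7129
5. ⊥bis P1·P4 via (6.21,35.605): [(7.0231, 47.0445) (6.2836, 36.6406) (20, 18.89) (20, 32.5384)]  |A|=166.4722
6. canonical 4-gon: [(7.0231, 47.0445) (6.2836, 36.6406) (20, 18.89) (20, 32.5384)]
7. shoelace: 166.4722

Area of P1's cell: 166.4722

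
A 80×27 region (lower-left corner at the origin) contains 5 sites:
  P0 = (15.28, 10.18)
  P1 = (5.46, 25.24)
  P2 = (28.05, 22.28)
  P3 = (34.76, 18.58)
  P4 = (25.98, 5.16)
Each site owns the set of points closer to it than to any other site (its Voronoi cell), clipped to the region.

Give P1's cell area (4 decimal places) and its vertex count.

1. box [0,80]×[0,27]: [(0, 0) (80, 0) (80, 27) (0, 27)]
2. ⊥bis P1·P0 via (10.37,17.71): [(0, 10.9482) (24.6172, 27) (0, 27)]  |A|=197.5757
3. ⊥bis P1·P2 via (16.755,23.76): [(0, 10.9482) (16.4847, 21.6971) (17.1795, 27) (0, 27)]  |A|=177.8553
4. ⊥bis P1·P3 via (20.11,21.91): [(0, 10.9482) (16.4847, 21.6971) (17.1795, 27) (0, 27)]  |A|=177.8553
5. ⊥bis P1·P4 via (15.72,15.2): [(0, 10.9482) (16.4847, 21.6971) (17.1795, 27) (0, 27)]  |A|=177.8553
6. canonical 4-gon: [(0, 10.9482) (16.4847, 21.6971) (17.1795, 27) (0, 27)]
7. shoelace: 177.8553

Area of P1's cell: 177.8553 (4 vertices)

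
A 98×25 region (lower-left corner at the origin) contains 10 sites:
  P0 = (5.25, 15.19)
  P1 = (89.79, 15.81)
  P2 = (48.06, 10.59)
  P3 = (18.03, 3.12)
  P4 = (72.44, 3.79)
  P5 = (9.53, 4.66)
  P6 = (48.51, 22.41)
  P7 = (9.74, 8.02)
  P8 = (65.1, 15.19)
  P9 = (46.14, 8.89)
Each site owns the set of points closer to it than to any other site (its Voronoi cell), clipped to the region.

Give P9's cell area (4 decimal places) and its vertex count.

1. box [0,98]×[0,25]: [(0, 0) (98, 0) (98, 25) (0, 25)]
2. ⊥bis P9·P0 via (25.695,12.04): [(23.84, 0) (98, 0) (98, 25) (27.6918, 25)]  |A|=1805.8532
3. ⊥bis P9·P1 via (67.965,12.35): [(23.84, 0) (69.9229, 0) (65.9595, 25) (27.6918, 25)]  |A|=1054.3837
4. ⊥bis P9·P2 via (47.1,9.74): [(23.84, 0) (55.724, 0) (33.5885, 25) (27.6918, 25)]  |A|=472.2594
5. ⊥bis P9·P3 via (32.085,6.005): [(33.3176, 0) (55.724, 0) (33.5885, 25) (28.186, 25)]  |A|=347.6112
6. ⊥bis P9·P4 via (59.29,6.34): [(33.3176, 0) (55.724, 0) (33.5885, 25) (28.186, 25)]  |A|=347.6112
7. ⊥bis P9·P5 via (27.835,6.775): [(33.3176, 0) (55.724, 0) (33.5885, 25) (28.186, 25)]  |A|=347.6112
8. ⊥bis P9·P6 via (47.325,15.65): [(29.4625, 18.7812) (33.3176, 0) (55.724, 0) (40.8644, 16.7825)]  |A|=291.236
9. ⊥bis P9·P7 via (27.94,8.455): [(29.4625, 18.7812) (33.3176, 0) (55.724, 0) (40.8644, 16.7825)]  |A|=291.236
10. ⊥bis P9·P8 via (55.62,12.04): [(29.4625, 18.7812) (33.3176, 0) (55.724, 0) (40.8644, 16.7825)]  |A|=291.236
11. canonical 4-gon: [(29.4625, 18.7812) (33.3176, 0) (55.724, 0) (40.8644, 16.7825)]
12. shoelace: 291.236

Area of P9's cell: 291.2360 (4 vertices)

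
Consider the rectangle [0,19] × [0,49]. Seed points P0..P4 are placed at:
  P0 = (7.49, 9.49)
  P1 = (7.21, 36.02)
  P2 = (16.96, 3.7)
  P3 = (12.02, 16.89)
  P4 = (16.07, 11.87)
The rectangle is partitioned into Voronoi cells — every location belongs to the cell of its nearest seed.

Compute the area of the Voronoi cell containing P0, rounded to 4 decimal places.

Area of P0's cell: 174.6667

1. box [0,19]×[0,49]: [(0, 0) (19, 0) (19, 49) (0, 49)]
2. ⊥bis P0·P1 via (7.35,22.755): [(0, 22.6774) (0, 0) (19, 0) (19, 22.878)]  |A|=432.7761
3. ⊥bis P0·P2 via (12.225,6.595): [(0, 22.6774) (0, 0) (8.1928, 0) (19, 17.676) (19, 22.878)]  |A|=337.2618
4. ⊥bis P0·P3 via (9.755,13.19): [(0, 19.1616) (0, 0) (8.1928, 0) (14.4864, 10.2936)]  |A|=180.9581
5. ⊥bis P0·P4 via (11.78,10.68): [(11.3555, 12.2102) (0, 19.1616) (0, 0) (8.1928, 0) (12.6984, 7.3692)]  |A|=174.6667
6. canonical 5-gon: [(11.3555, 12.2102) (0, 19.1616) (0, 0) (8.1928, 0) (12.6984, 7.3692)]
7. shoelace: 174.6667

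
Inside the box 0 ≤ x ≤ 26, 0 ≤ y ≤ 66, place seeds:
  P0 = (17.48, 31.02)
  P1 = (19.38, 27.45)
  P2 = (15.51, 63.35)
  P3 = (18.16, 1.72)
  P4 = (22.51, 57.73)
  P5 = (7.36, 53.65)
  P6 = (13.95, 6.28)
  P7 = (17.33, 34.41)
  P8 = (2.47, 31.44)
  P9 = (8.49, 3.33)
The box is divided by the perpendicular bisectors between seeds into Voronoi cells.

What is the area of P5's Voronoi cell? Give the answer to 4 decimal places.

1. box [0,26]×[0,66]: [(0, 0) (26, 0) (26, 66) (0, 66)]
2. ⊥bis P5·P0 via (12.42,42.335): [(0, 36.7809) (26, 48.4079) (26, 66) (0, 66)]  |A|=608.5463
3. ⊥bis P5·P1 via (13.37,40.55): [(0, 36.7809) (26, 48.4079) (26, 66) (0, 66)]  |A|=608.5463
4. ⊥bis P5·P2 via (11.435,58.5): [(0, 36.7809) (24.3335, 47.6626) (2.5086, 66) (0, 66)]  |A|=378.5023
5. ⊥bis P5·P3 via (12.76,27.685): [(0, 36.7809) (24.3335, 47.6626) (2.5086, 66) (0, 66)]  |A|=378.5023
6. ⊥bis P5·P4 via (14.935,55.69): [(0, 36.7809) (17.8747, 44.7743) (14.9805, 55.521) (2.5086, 66) (0, 66)]  |A|=339.6171
7. ⊥bis P5·P6 via (10.655,29.965): [(0, 36.7809) (17.8747, 44.7743) (14.9805, 55.521) (2.5086, 66) (0, 66)]  |A|=339.6171
8. ⊥bis P5·P7 via (12.345,44.03): [(0, 37.6329) (17.3734, 46.6357) (14.9805, 55.521) (2.5086, 66) (0, 66)]  |A|=313.5762
9. ⊥bis P5·P8 via (4.915,42.545): [(0, 43.6271) (8.1183, 41.8397) (17.3734, 46.6357) (14.9805, 55.521) (2.5086, 66) (0, 66)]  |A|=289.2449
10. ⊥bis P5·P9 via (7.925,28.49): [(0, 43.6271) (8.1183, 41.8397) (17.3734, 46.6357) (14.9805, 55.521) (2.5086, 66) (0, 66)]  |A|=289.2449
11. canonical 6-gon: [(0, 43.6271) (8.1183, 41.8397) (17.3734, 46.6357) (14.9805, 55.521) (2.5086, 66) (0, 66)]
12. shoelace: 289.2449

Area of P5's cell: 289.2449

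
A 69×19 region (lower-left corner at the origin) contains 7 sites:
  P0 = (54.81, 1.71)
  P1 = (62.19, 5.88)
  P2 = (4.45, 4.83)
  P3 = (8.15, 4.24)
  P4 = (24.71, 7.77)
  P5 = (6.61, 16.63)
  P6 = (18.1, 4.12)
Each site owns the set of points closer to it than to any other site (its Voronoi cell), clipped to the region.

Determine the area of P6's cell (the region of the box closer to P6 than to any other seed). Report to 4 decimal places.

Area of P6's cell: 103.0752

1. box [0,69]×[0,19]: [(0, 0) (69, 0) (69, 19) (0, 19)]
2. ⊥bis P6·P0 via (36.455,2.915): [(0, 0) (36.2636, 0) (37.511, 19) (0, 19)]  |A|=700.8588
3. ⊥bis P6·P1 via (40.145,5): [(0, 0) (36.2636, 0) (37.511, 19) (0, 19)]  |A|=700.8588
4. ⊥bis P6·P2 via (11.275,4.475): [(11.0422, 0) (36.2636, 0) (37.511, 19) (12.0305, 19)]  |A|=481.6677
5. ⊥bis P6·P3 via (13.125,4.18): [(13.0746, 0) (36.2636, 0) (37.511, 19) (13.3037, 19)]  |A|=450.2647
6. ⊥bis P6·P4 via (21.405,5.945): [(13.0746, 0) (24.6878, 0) (14.1961, 19) (13.3037, 19)]  |A|=118.803
7. ⊥bis P6·P5 via (12.355,10.375): [(13.2092, 11.1595) (13.0746, 0) (24.6878, 0) (16.7366, 14.3993)]  |A|=103.0752
8. canonical 4-gon: [(13.2092, 11.1595) (13.0746, 0) (24.6878, 0) (16.7366, 14.3993)]
9. shoelace: 103.0752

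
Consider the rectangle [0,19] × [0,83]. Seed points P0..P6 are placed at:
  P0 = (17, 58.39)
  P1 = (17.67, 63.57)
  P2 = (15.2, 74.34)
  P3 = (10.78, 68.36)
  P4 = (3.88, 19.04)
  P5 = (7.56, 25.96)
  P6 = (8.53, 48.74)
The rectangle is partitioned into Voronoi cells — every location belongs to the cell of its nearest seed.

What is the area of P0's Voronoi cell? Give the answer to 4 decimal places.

1. box [0,19]×[0,83]: [(0, 0) (19, 0) (19, 83) (0, 83)]
2. ⊥bis P0·P1 via (17.335,60.98): [(0, 63.2222) (0, 0) (19, 0) (19, 60.7646)]  |A|=1177.8747
3. ⊥bis P0·P2 via (16.1,66.365): [(0, 63.2222) (0, 0) (19, 0) (19, 60.7646)]  |A|=1177.8747
4. ⊥bis P0·P3 via (13.89,63.375): [(11.3019, 61.7603) (0, 54.7094) (0, 0) (19, 0) (19, 60.7646)]  |A|=1129.7697
5. ⊥bis P0·P4 via (10.44,38.715): [(11.3019, 61.7603) (0, 54.7094) (0, 42.1959) (19, 35.8609) (19, 60.7646)]  |A|=388.2299
6. ⊥bis P0·P5 via (12.28,42.175): [(11.3019, 61.7603) (0, 54.7094) (0, 45.7496) (19, 40.2189) (19, 60.7646)]  |A|=313.0694
7. ⊥bis P0·P6 via (12.765,53.565): [(11.3019, 61.7603) (6.6993, 58.889) (19, 48.0924) (19, 60.7646)]  |A|=91.2819
8. canonical 4-gon: [(11.3019, 61.7603) (6.6993, 58.889) (19, 48.0924) (19, 60.7646)]
9. shoelace: 91.2819

Area of P0's cell: 91.2819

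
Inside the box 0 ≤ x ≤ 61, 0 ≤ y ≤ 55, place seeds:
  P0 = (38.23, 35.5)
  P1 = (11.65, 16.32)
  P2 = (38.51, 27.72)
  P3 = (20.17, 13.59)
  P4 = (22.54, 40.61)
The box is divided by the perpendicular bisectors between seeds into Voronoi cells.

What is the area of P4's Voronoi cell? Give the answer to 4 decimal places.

Area of P4's cell: 780.3136

1. box [0,61]×[0,55]: [(0, 0) (61, 0) (61, 55) (0, 55)]
2. ⊥bis P4·P0 via (30.385,38.055): [(0, 0) (17.9911, 0) (35.9037, 55) (0, 55)]  |A|=1482.1066
3. ⊥bis P4·P1 via (17.095,28.465): [(0, 36.1292) (25.9663, 24.4877) (35.9037, 55) (0, 55)]  |A|=792.755
4. ⊥bis P4·P2 via (30.525,34.165): [(0, 36.1292) (23.5782, 25.5584) (28.1664, 31.2428) (35.9037, 55) (0, 55)]  |A|=783.5114
5. ⊥bis P4·P3 via (21.355,27.1): [(0, 36.1292) (19.844, 27.2325) (24.5933, 26.816) (28.1664, 31.2428) (35.9037, 55) (0, 55)]  |A|=780.3136
6. canonical 6-gon: [(0, 36.1292) (19.844, 27.2325) (24.5933, 26.816) (28.1664, 31.2428) (35.9037, 55) (0, 55)]
7. shoelace: 780.3136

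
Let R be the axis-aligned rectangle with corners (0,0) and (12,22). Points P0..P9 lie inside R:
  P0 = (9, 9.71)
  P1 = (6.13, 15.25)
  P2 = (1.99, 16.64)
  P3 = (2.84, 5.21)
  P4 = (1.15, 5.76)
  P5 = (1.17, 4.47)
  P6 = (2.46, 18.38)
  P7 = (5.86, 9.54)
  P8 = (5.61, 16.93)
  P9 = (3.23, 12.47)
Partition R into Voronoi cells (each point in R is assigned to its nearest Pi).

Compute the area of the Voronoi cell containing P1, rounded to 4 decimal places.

1. box [0,12]×[0,22]: [(0, 0) (12, 0) (12, 22) (0, 22)]
2. ⊥bis P1·P0 via (7.565,12.48): [(0, 8.5609) (12, 14.7776) (12, 22) (0, 22)]  |A|=123.969
3. ⊥bis P1·P2 via (4.06,15.945): [(1.9137, 9.5523) (12, 14.7776) (12, 22) (6.093, 22)]  |A|=73.1885
4. ⊥bis P1·P3 via (4.485,10.23): [(2.3735, 10.9219) (3.7112, 10.4836) (12, 14.7776) (12, 22) (6.093, 22)]  |A|=72.1716
5. ⊥bis P1·P4 via (3.64,10.505): [(2.4442, 11.1325) (3.6304, 10.5101) (3.7112, 10.4836) (12, 14.7776) (12, 22) (6.093, 22)]  |A|=72.0247
6. ⊥bis P1·P5 via (3.65,9.86): [(2.4442, 11.1325) (3.6304, 10.5101) (3.7112, 10.4836) (12, 14.7776) (12, 22) (6.093, 22)]  |A|=72.0247
7. ⊥bis P1·P6 via (4.295,16.815): [(4.3892, 16.9254) (2.4442, 11.1325) (3.6304, 10.5101) (3.7112, 10.4836) (12, 14.7776) (12, 22) (8.7171, 22)]  |A|=65.3665
8. ⊥bis P1·P7 via (5.995,12.395): [(4.3892, 16.9254) (2.917, 12.5405) (7.2833, 12.3341) (12, 14.7776) (12, 22) (8.7171, 22)]  |A|=59.9029
9. ⊥bis P1·P8 via (5.87,16.09): [(3.9044, 15.4816) (2.917, 12.5405) (7.2833, 12.3341) (12, 14.7776) (12, 17.9874)]  |A|=31.0666
10. ⊥bis P1·P9 via (4.68,13.86): [(3.9044, 15.4816) (3.7024, 14.8798) (6.0886, 12.3906) (7.2833, 12.3341) (12, 14.7776) (12, 17.9874)]  |A|=27.298
11. canonical 6-gon: [(3.9044, 15.4816) (3.7024, 14.8798) (6.0886, 12.3906) (7.2833, 12.3341) (12, 14.7776) (12, 17.9874)]
12. shoelace: 27.298

Area of P1's cell: 27.2980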